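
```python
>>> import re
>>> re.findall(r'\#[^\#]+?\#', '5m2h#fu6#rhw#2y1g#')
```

['#fu6#', '#2y1g#']

Scanning left to right: at [4:9] → '#fu6#'; at [12:18] → '#2y1g#'.
`findall` yields the raw match text (2 of them) because the pattern has no groups.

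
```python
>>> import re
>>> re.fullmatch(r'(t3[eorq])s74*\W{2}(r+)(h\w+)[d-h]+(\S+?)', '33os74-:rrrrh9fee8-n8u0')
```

Pattern: the literal 't3', then one of [eorq] (captured); then the literal 's7', then zero or more of the literal '4', then exactly 2 of a non-word character; then one or more of a literal 'r' (captured); then a literal 'h', then one or more of a word character (captured); then one or more of a character in [d-h]; then one or more of a non-whitespace character (lazy) (captured).
`re.fullmatch` requires the pattern to consume the entire string.
Here the pattern can't cover the whole string, so the call returns None.

None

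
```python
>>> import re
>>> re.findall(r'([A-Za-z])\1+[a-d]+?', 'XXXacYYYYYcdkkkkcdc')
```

`\1` has to match the exact text group 1 already captured.
Scanning left to right: at [0:4] match 'XXXa', group 1 = 'X'; at [5:11] match 'YYYYYc', group 1 = 'Y'; at [12:17] match 'kkkkc', group 1 = 'k'.
Because there's exactly one group, `findall` drops the full match and keeps group 1 from each hit.

['X', 'Y', 'k']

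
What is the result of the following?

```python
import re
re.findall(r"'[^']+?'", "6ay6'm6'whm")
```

["'m6'"]

`findall` yields the raw match text (1 of them) because the pattern has no groups.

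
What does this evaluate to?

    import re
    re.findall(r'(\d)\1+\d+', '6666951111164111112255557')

['6']

A backreference is literal: `\1` must see the identical characters the first group matched.
Walking the string: at [0:25] match '6666951111164111112255557', group 1 = '6'.
Because there's exactly one group, `findall` drops the full match and keeps group 1 from the one hit.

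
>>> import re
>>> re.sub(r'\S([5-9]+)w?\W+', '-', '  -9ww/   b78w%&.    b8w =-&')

This matches a non-whitespace character; then one or more of a character in [5-9] (captured); then optionally the literal 'w', then one or more of a non-word character.
Matches: at [10:21] → 'b78w%&.    '; at [21:28] → 'b8w =-&'.
Each match is replaced by '-'.

'  -9ww/   --'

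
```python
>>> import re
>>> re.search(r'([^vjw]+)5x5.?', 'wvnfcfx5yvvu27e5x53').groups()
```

('u27e',)

The match spans [11:19] → 'u27e5x53'.
Captured: group 1 = 'u27e'.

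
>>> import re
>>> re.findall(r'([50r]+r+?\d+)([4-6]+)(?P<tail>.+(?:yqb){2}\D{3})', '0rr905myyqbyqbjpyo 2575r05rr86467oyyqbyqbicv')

The pattern matches one or more of one of [50r], then one or more of a literal 'r' (lazy), then one or more of a digit (captured); then one or more of a character in [4-6] (captured); then one or more of any character, then the literal 'yqb' repeated 2 times, then exactly 3 of a non-digit (captured as 'tail').
Matches: at [0:44] match '0rr905myyqbyqbjpyo 2575r05rr86467oyyqbyqbicv', groups = ('0rr90', '5', 'myyqbyqbjpyo 2575r05rr86467oyyqbyqbicv').
`findall` packs the 3 group values into a tuple for every match.

[('0rr90', '5', 'myyqbyqbjpyo 2575r05rr86467oyyqbyqbicv')]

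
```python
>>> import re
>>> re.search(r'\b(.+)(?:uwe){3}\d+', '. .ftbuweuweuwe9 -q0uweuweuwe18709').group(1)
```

The pattern matches a word boundary (`\b`, zero-width); then one or more of any character (captured); then the literal 'uwe' repeated 3 times, then one or more of a digit.
`re.search` scans for the first position where the pattern succeeds.
The match spans [3:34] → 'ftbuweuweuwe9 -q0uweuweuwe18709'.
Captured: group 1 = 'ftbuweuweuwe9 -q0'.

'ftbuweuweuwe9 -q0'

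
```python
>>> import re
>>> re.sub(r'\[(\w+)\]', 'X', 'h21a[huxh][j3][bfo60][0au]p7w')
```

'h21aXXXXp7w'

Every occurrence is swapped for 'X'.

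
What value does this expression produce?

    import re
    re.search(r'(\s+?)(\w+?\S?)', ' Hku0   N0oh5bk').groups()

(' ', 'Hk')

The match spans [0:3] → ' Hk'.
Captured: group 1 = ' ', group 2 = 'Hk'.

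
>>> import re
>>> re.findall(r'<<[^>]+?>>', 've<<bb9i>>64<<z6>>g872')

Scanning left to right: at [2:10] → '<<bb9i>>'; at [12:18] → '<<z6>>'.
Since nothing is captured, `findall` lists the 2 matched substrings directly.

['<<bb9i>>', '<<z6>>']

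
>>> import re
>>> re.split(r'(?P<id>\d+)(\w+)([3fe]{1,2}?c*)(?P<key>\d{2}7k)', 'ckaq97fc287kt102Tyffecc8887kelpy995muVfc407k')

['ckaq', '97', 'fc287kt102Tyffecc8887kelpy995muV', 'fc', '407k', '']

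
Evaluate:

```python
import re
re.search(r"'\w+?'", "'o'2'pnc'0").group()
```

"'o'"

`re.search` tries every starting position until one works.
The match spans [0:3] → "'o'".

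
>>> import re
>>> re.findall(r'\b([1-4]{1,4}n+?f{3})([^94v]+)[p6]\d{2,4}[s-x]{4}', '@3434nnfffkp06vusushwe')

[('3434nnfff', 'k')]

Pattern: a word boundary (`\b`, zero-width); then 1 to 4 of a character in [1-4], then one or more of the literal 'n' (lazy), then exactly 3 of the literal 'f' (captured); then one or more of any character except [94v] (captured); then one of [p6], then 2 to 4 of a digit, then exactly 4 of a character in [s-x].
Walking the string: at [1:18] match '3434nnfffkp06vusu', groups = ('3434nnfff', 'k').
2 groups means the one result is a tuple of 2 captured strings — 1 here.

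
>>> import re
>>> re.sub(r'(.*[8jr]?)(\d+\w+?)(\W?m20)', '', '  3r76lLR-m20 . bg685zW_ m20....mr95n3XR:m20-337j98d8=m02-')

'-337j98d8=m02-'

Every occurrence is swapped for ''.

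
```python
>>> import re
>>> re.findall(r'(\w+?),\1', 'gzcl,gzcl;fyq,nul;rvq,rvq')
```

['gzcl', 'rvq']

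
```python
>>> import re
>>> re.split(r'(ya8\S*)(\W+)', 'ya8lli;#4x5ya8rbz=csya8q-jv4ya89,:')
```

Pattern: the literal 'ya8', then zero or more of a non-whitespace character (captured); then one or more of a non-word character (captured).
The group in the pattern means `split` returns the separators' captures alongside the pieces.

['', 'ya8lli;#4x5ya8rbz=csya8q-jv4ya89,', ':', '']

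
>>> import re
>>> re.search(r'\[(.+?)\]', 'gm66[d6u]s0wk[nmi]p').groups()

A non-greedy quantifier consumes as few characters as it can — just enough that the remainder of the pattern still matches from where it stops; whatever follows it matches normally.
`re.search` tries every starting position until one works.
The match spans [4:9] → '[d6u]'.
Captured: group 1 = 'd6u'.

('d6u',)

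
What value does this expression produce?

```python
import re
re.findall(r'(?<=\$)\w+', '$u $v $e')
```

The lookaround is zero-width — it requires the adjacent text to match without consuming it, so the asserted text isn't part of the match.
Matches: at [1:2] → 'u'; at [4:5] → 'v'; at [7:8] → 'e'.
Since nothing is captured, `findall` lists the 3 matched substrings directly.

['u', 'v', 'e']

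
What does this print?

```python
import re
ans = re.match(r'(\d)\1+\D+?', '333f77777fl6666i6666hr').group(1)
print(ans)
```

3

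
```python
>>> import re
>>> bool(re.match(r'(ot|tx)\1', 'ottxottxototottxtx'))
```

False

`\1` is not a pattern — it's the concrete string captured by group 1, re-applied verbatim.
`re.match` only tries the pattern at the start of the string.
Here the string doesn't start with a match, so the call returns None, and `bool(None)` is False.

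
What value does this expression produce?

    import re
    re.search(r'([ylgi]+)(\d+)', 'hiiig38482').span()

(1, 10)

This matches one or more of one of [ylgi] (captured); then one or more of a digit (captured).
`re.search` tries every starting position until one works.
The match spans [1:10] → 'iiig38482'.
Captured: group 1 = 'iiig', group 2 = '38482'.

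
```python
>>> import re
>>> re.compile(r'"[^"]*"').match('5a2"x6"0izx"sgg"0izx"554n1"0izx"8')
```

`match` is anchored at position 0; if the pattern doesn't fit there, it returns None.
Here the string doesn't start with a match, so the call returns None.

None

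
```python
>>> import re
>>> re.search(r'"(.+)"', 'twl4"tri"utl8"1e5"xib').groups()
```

('tri"utl8"1e5',)

The match spans [4:18] → '"tri"utl8"1e5"'.
Captured: group 1 = 'tri"utl8"1e5'.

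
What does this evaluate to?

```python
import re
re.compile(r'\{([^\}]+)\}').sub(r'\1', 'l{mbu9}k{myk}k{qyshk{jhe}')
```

Matches: at [1:7] → '{mbu9}'; at [8:13] → '{myk}'; at [14:25] → '{qyshk{jhe}'.
The replacement refers to a captured group, so each match is rewritten using its own captured text.

'lmbu9kmykkqyshk{jhe'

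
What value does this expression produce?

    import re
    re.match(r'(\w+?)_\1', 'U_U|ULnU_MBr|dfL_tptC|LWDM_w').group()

'U_U'

`re.match` only tries the pattern at the start of the string.
The match spans [0:3] → 'U_U'.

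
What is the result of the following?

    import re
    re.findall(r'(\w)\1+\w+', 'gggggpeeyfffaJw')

The backreference `\1` re-matches whatever the first group consumed, character for character.
Walking the string: at [0:15] match 'gggggpeeyfffaJw', group 1 = 'g'.
`findall` collects group 1 from the one match (1 total).

['g']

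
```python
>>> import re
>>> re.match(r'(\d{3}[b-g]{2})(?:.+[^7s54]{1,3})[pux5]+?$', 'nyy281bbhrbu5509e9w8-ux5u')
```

None

`match` is anchored at position 0; if the pattern doesn't fit there, it returns None.
Here the string doesn't start with a match, so the call returns None.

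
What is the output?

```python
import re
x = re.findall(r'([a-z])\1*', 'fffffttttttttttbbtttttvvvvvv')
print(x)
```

['f', 't', 'b', 't', 'v']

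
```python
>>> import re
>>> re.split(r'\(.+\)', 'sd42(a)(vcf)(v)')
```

Matches to split on: at [4:15] → '(a)(vcf)(v)'.
Each match becomes a cut point; 2 segments remain.

['sd42', '']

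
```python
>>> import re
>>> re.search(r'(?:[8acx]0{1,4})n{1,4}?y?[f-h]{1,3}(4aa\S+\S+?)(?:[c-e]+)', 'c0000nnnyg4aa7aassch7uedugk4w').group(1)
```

'4aa7aassch7ue'

This matches one of [8acx], then 1 to 4 of the literal '0' (non-capturing group); then 1 to 4 of the literal 'n' (lazy), then optionally a literal 'y', then 1 to 3 of a character in [f-h]; then the literal '4aa', then one or more of a non-whitespace character, then one or more of a non-whitespace character (lazy) (captured); then one or more of a character in [c-e] (non-capturing group).
`search` walks the string left to right and returns the first match it finds.
The match spans [0:24] → 'c0000nnnyg4aa7aassch7ued'.
Captured: group 1 = '4aa7aassch7ue'.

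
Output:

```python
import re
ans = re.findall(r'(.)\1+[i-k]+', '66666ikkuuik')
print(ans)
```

['6', 'u']

A backreference is literal: `\1` must see the identical characters the first group matched.
Matches: at [0:8] match '66666ikk', group 1 = '6'; at [8:12] match 'uuik', group 1 = 'u'.
Because there's exactly one group, `findall` drops the full match and keeps group 1 from each hit.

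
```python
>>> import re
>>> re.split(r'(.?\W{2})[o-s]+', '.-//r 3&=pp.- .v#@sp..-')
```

['.', '-//', ' ', '3&=', '.- .', 'v#@', '..-']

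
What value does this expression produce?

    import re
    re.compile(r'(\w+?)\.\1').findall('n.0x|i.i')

['i']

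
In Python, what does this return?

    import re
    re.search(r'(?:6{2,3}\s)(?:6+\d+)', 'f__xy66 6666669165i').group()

This matches 2 to 3 of a literal '6', then whitespace (non-capturing group); then one or more of the literal '6', then one or more of a digit (non-capturing group).
`re.search` scans for the first position where the pattern succeeds.
The match spans [5:18] → '66 6666669165'.

'66 6666669165'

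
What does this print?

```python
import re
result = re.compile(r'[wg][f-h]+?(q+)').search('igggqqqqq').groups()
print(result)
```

('qqqqq',)

The match spans [1:9] → 'gggqqqqq'.
Captured: group 1 = 'qqqqq'.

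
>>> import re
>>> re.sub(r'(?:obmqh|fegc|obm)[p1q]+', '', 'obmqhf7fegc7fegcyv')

Every occurrence is swapped for ''.

'hf7fegc7fegcyv'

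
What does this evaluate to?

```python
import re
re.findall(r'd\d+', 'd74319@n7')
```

['d74319']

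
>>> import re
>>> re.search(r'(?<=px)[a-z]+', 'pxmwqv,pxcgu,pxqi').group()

'mwqv'

Because the assertion is zero-width, the text it checks is not consumed and won't appear in the result.
The match spans [2:6] → 'mwqv'.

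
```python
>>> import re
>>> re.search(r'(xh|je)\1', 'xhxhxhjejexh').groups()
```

`\1` has to match the exact text group 1 already captured.
`re.search` scans for the first position where the pattern succeeds.
The match spans [0:4] → 'xhxh'.
Captured: group 1 = 'xh'.

('xh',)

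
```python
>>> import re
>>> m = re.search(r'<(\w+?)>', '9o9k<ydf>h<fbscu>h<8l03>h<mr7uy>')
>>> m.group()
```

'<ydf>'

`re.search` tries every starting position until one works.
The match spans [4:9] → '<ydf>'.
Captured: group 1 = 'ydf'.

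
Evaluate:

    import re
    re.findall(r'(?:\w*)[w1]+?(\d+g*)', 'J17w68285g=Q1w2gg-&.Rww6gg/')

['68285g', '2gg', '6gg']

This matches zero or more of a word character (non-capturing group); then one or more of one of [w1] (lazy); then one or more of a digit, then zero or more of a literal 'g' (captured).
With a single group, `findall` returns only what that group captured — 3 items.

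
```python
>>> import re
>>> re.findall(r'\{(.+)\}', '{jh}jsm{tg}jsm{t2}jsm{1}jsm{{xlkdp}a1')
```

['jh}jsm{tg}jsm{t2}jsm{1}jsm{{xlkdp']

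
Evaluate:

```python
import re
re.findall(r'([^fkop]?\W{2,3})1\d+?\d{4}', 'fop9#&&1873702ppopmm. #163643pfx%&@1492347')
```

['9#&&', 'm. #', 'x%&@']

The pattern matches optionally any character except [fkop], then 2 to 3 of a non-word character (captured); then the literal '1', then one or more of a digit (lazy), then exactly 4 of a digit.
Matches: at [3:13] match '9#&&187370', group 1 = '9#&&'; at [19:29] match 'm. #163643', group 1 = 'm. #'; at [31:41] match 'x%&@149234', group 1 = 'x%&@'.
Because there's exactly one group, `findall` drops the full match and keeps group 1 from each hit.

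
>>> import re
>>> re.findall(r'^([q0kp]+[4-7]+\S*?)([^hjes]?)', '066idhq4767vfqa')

The pattern matches anchored at the start of the string; then one or more of one of [q0kp], then one or more of a character in [4-7], then zero or more of a non-whitespace character (lazy) (captured); then optionally any character except [hjes] (captured).
Because the quantifier is non-greedy, it stops expanding at the earliest point where the rest of the pattern can succeed.
Scanning left to right: at [0:4] match '066i', groups = ('066', 'i').
With 2 capturing groups, `findall` returns a 2-tuple per match.

[('066', 'i')]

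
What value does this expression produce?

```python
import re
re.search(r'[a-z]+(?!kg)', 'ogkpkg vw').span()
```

(0, 6)

`(?!…)`/`(?<!…)` only lets a position through if the neighbouring text does NOT match; no characters are consumed.
The match spans [0:6] → 'ogkpkg'.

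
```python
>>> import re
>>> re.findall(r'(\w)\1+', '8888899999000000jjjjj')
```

['8', '9', '0', 'j']

`\1` is not a pattern — it's the concrete string captured by group 1, re-applied verbatim.
Matches: at [0:5] match '88888', group 1 = '8'; at [5:10] match '99999', group 1 = '9'; at [10:16] match '000000', group 1 = '0'; at [16:21] match 'jjjjj', group 1 = 'j'.
With a single group, `findall` returns only what that group captured — 4 items.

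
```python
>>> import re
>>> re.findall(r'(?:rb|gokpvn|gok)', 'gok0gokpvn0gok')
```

['gok', 'gokpvn', 'gok']

`|` is ordered: at each position the engine commits to the first alternative that works.
Walking the string: at [0:3] → 'gok'; at [4:10] → 'gokpvn'; at [11:14] → 'gok'.
With no groups in the pattern, `findall` gives back each whole match — 3 here.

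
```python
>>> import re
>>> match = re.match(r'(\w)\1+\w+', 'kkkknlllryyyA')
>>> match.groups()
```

The match spans [0:13] → 'kkkknlllryyyA'.
Captured: group 1 = 'k'.

('k',)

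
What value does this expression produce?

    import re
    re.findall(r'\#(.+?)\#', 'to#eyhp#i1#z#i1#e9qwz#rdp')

['eyhp', 'z', 'e9qwz']

A non-greedy quantifier consumes as few characters as it can — just enough that the remainder of the pattern still matches from where it stops; whatever follows it matches normally.
Because there's exactly one group, `findall` drops the full match and keeps group 1 from each hit.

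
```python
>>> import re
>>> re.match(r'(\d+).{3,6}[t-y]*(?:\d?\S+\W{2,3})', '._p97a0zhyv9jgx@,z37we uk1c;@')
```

This matches one or more of a digit (captured); then 3 to 6 of any character, then zero or more of a character in [t-y]; then optionally a digit, then one or more of a non-whitespace character, then 2 to 3 of a non-word character (non-capturing group).
With `match`, the pattern is implicitly anchored at the beginning.
Here the string doesn't start with a match, so the call returns None.

None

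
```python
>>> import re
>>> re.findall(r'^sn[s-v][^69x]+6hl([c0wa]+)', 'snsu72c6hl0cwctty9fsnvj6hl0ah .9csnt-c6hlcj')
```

['0cwc']

This matches anchored at the start of the string; then the literal 'sn', then a character in [s-v]; then one or more of any character except [69x], then the literal '6hl'; then one or more of one of [c0wa] (captured).
Matches: at [0:14] match 'snsu72c6hl0cwc', group 1 = '0cwc'.
Because there's exactly one group, `findall` drops the full match and keeps group 1 from the one hit.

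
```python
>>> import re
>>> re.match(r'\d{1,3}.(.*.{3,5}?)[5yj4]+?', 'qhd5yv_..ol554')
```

None

This matches 1 to 3 of a digit, then any character; then zero or more of any character, then 3 to 5 of any character (lazy) (captured); then one or more of one of [5yj4] (lazy).
`re.match` only tries the pattern at the start of the string.
Here the string doesn't start with a match, so the call returns None.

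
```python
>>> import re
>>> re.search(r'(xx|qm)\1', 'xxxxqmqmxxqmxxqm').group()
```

'xxxx'

The backreference `\1` re-matches whatever the first group consumed, character for character.
The match spans [0:4] → 'xxxx'.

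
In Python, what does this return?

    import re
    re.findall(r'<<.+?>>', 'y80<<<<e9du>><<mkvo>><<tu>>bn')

['<<<<e9du>>', '<<mkvo>>', '<<tu>>']

The `?` after the quantifier makes it lazy — it takes as little as possible before letting the rest of the pattern try.
Walking the string: at [3:13] → '<<<<e9du>>'; at [13:21] → '<<mkvo>>'; at [21:27] → '<<tu>>'.
Since nothing is captured, `findall` lists the 3 matched substrings directly.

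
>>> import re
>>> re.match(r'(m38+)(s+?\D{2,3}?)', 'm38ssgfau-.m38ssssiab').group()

'm38ssg'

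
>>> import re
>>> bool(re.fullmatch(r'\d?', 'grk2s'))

False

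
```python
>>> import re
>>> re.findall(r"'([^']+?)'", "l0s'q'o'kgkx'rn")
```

Scanning left to right: at [3:6] match "'q'", group 1 = 'q'; at [7:13] match "'kgkx'", group 1 = 'kgkx'.
With a single group, `findall` returns only what that group captured — 2 items.

['q', 'kgkx']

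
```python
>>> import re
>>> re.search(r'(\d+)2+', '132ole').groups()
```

('13',)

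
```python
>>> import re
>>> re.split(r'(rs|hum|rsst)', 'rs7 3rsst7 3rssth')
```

The regex engine tests alternatives in the order written; an earlier branch that matches wins even if a later one would match more.
`re.split` interleaves the captured-group text with the surrounding fragments.

['', 'rs', '7 3', 'rs', 'st7 3', 'rs', 'sth']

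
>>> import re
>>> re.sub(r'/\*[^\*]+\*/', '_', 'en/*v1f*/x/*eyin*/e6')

'en_x_e6'

Every occurrence is swapped for '_'.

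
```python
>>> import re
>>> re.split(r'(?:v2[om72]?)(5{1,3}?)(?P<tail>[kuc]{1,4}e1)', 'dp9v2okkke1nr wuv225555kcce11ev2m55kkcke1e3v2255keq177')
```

['dp9v2okkke1nr wuv225555kcce11e', '55', 'kkcke1', 'e3v2255keq177']

Pattern: the literal 'v2', then optionally one of [om72] (non-capturing group); then 1 to 3 of a literal '5' (lazy) (captured); then 1 to 4 of one of [kuc], then the literal 'e1' (captured as 'tail').
Matches to split on: at [30:41] → 'v2m55kkcke1'.
`re.split` interleaves the captured-group text with the surrounding fragments.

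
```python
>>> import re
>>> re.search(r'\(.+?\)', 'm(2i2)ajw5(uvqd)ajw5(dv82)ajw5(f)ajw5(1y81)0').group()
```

The `?` after the quantifier makes it lazy — it takes as little as possible before letting the rest of the pattern try.
The match spans [1:6] → '(2i2)'.

'(2i2)'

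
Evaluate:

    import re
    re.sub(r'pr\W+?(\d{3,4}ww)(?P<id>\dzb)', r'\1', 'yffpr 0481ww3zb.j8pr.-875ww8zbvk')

'yff0481ww.j8875wwvk'

This matches the literal 'pr', then one or more of a non-word character (lazy); then 3 to 4 of a digit, then the literal 'ww' (captured); then a digit, then the literal 'zb' (captured as 'id').
Matches: at [3:15] → 'pr 0481ww3zb'; at [18:30] → 'pr.-875ww8zb'.
The replacement refers to a captured group, so each match is rewritten using its own captured text.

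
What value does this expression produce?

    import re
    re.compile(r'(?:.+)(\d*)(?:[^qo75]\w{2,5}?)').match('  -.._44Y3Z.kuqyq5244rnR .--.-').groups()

This matches one or more of any character (non-capturing group); then zero or more of a digit (captured); then any character except [qo75], then 2 to 5 of a word character (lazy) (non-capturing group).
With `match`, the pattern is implicitly anchored at the beginning.
The match spans [0:24] → '  -.._44Y3Z.kuqyq5244rnR'.
Captured: group 1 = ''.

('',)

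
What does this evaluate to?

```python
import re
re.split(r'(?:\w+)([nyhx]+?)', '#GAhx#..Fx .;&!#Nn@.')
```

Pattern: one or more of a word character (non-capturing group); then one or more of one of [nyhx] (lazy) (captured).
Matches to split on: at [1:5] → 'GAhx'; at [8:10] → 'Fx'; at [16:18] → 'Nn'.
Because the pattern has a capturing group, `split` also inserts each captured text between the pieces.

['#', 'x', '#..', 'x', ' .;&!#', 'n', '@.']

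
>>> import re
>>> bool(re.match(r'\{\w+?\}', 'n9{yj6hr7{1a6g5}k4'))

False

`re.match` only tries the pattern at the start of the string.
Here the pattern fails at index 0, so the call returns None, and `bool(None)` is False.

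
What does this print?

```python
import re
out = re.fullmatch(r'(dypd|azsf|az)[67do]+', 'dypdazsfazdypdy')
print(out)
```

`fullmatch` succeeds only if the pattern covers the string from start to end.
Here the pattern can't cover the whole string, so the call returns None.

None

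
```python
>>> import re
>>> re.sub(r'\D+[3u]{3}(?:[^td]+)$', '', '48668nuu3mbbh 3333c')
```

'48668'

This matches one or more of a non-digit, then exactly 3 of one of [3u]; then one or more of any character except [td] (non-capturing group); then anchored at the end.
Matches: at [5:19] → 'nuu3mbbh 3333c'.
Each match is replaced by ''.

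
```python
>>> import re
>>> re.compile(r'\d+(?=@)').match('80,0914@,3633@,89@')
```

None

The positive lookaround only admits positions where the adjacent text matches; those characters stay outside the span.
`re.match` won't scan ahead — the pattern has to work from the very first character.
Here the pattern fails at index 0, so the call returns None.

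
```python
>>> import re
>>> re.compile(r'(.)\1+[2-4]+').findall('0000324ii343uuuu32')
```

The backreference `\1` re-matches whatever the first group consumed, character for character.
Walking the string: at [0:7] match '0000324', group 1 = '0'; at [7:12] match 'ii343', group 1 = 'i'; at [12:18] match 'uuuu32', group 1 = 'u'.
One capturing group, so `findall` returns just the captured substring from each match — 3 in all.

['0', 'i', 'u']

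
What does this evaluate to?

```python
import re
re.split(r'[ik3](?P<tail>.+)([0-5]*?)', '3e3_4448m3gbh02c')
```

Pattern: one of [ik3]; then one or more of any character (captured as 'tail'); then zero or more of a character in [0-5] (lazy) (captured).
Matches to split on: at [0:16] → '3e3_4448m3gbh02c'.
Because the pattern has a capturing group, `split` also inserts each captured text between the pieces.

['', 'e3_4448m3gbh02c', '', '']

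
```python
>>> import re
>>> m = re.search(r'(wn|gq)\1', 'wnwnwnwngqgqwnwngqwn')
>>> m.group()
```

'wnwn'

The backreference `\1` re-matches whatever the first group consumed, character for character.
`re.search` scans for the first position where the pattern succeeds.
The match spans [0:4] → 'wnwn'.
Captured: group 1 = 'wn'.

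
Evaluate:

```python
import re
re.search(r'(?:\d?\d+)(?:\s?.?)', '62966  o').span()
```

(0, 7)

The match spans [0:7] → '62966  '.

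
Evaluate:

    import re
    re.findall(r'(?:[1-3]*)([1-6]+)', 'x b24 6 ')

['4', '6']

Pattern: zero or more of a character in [1-3] (non-capturing group); then one or more of a character in [1-6] (captured).
Scanning left to right: at [3:5] match '24', group 1 = '4'; at [6:7] match '6', group 1 = '6'.
`findall` collects group 1 from each match (2 total).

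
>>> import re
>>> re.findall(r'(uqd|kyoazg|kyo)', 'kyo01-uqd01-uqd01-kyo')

['kyo', 'uqd', 'uqd', 'kyo']

Because there's exactly one group, `findall` drops the full match and keeps group 1 from each hit.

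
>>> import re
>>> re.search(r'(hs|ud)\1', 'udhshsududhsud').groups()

After group 1 captures some text, `\1` only succeeds where that same text appears again.
`search` walks the string left to right and returns the first match it finds.
The match spans [2:6] → 'hshs'.
Captured: group 1 = 'hs'.

('hs',)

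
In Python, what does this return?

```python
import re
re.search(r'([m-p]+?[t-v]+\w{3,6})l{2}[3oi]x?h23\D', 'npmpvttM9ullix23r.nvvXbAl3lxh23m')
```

The pattern matches one or more of a character in [m-p] (lazy), then one or more of a character in [t-v], then 3 to 6 of a word character (captured); then exactly 2 of the literal 'l', then one of [3oi], then optionally the literal 'x'; then the literal 'h23', then a non-digit.
`re.search` tries every starting position until one works.
Here nothing in the string fits, so the call returns None.

None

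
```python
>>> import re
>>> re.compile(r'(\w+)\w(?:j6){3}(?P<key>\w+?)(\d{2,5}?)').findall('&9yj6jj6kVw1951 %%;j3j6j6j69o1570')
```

Lazy quantifiers expand one character at a time until the remainder of the pattern can match.
`findall` packs the 3 group values into a tuple for every match.

[('j', '9o', '15')]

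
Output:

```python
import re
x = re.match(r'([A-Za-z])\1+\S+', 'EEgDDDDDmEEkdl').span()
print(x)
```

(0, 14)

`re.match` only tries the pattern at the start of the string.
The match spans [0:14] → 'EEgDDDDDmEEkdl'.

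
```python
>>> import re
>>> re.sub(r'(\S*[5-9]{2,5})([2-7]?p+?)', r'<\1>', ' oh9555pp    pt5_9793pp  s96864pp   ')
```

' <oh9555>p    <pt5_979>p  <s9686>p   '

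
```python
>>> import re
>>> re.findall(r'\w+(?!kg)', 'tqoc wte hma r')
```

['tqoc', 'wte', 'hma', 'r']

The negative lookahead/lookbehind blocks any match where the forbidden context is present.
Since nothing is captured, `findall` lists the 4 matched substrings directly.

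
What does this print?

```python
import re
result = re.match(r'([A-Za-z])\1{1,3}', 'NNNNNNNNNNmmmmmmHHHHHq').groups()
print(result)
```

`\1` has to match the exact text group 1 already captured.
With `match`, the pattern is implicitly anchored at the beginning.
The match spans [0:4] → 'NNNN'.
Captured: group 1 = 'N'.

('N',)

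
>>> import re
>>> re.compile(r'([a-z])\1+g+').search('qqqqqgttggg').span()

(0, 6)

After group 1 captures some text, `\1` only succeeds where that same text appears again.
`re.search` tries every starting position until one works.
The match spans [0:6] → 'qqqqqg'.
Captured: group 1 = 'q'.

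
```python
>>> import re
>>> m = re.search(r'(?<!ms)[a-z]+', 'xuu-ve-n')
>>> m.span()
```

(0, 3)

A negative assertion filters positions out without eating any characters.
The match spans [0:3] → 'xuu'.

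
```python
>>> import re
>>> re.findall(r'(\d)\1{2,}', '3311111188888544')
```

['1', '8']

`\1` has to match the exact text group 1 already captured.
Because there's exactly one group, `findall` drops the full match and keeps group 1 from each hit.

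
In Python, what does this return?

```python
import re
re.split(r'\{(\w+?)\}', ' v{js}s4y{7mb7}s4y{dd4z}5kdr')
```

Matches to split on: at [2:6] → '{js}'; at [9:15] → '{7mb7}'; at [18:24] → '{dd4z}'.
Because the pattern has a capturing group, `split` also inserts each captured text between the pieces.

[' v', 'js', 's4y', '7mb7', 's4y', 'dd4z', '5kdr']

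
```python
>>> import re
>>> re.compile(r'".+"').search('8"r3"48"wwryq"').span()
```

(1, 14)

The match spans [1:14] → '"r3"48"wwryq"'.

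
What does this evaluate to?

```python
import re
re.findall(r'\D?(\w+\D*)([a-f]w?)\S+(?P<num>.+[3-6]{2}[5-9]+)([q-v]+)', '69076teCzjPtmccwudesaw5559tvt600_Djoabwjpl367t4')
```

[('69076teCzjPtmccwudesaw5559tvt600_Djoa', 'bw', 'l367', 't')]

This matches optionally a non-digit; then one or more of a word character, then zero or more of a non-digit (captured); then a character in [a-f], then optionally a literal 'w' (captured); then one or more of a non-whitespace character; then one or more of any character, then exactly 2 of a character in [3-6], then one or more of a character in [5-9] (captured as 'num'); then one or more of a character in [q-v] (captured).
Walking the string: at [0:46] match '69076teCzjPtmccwudesaw5559tvt600_Djoabwjpl367t', groups = ('69076teCzjPtmccwudesaw5559tvt600_Djoa', 'bw', 'l367', 't').
With 4 capturing groups, `findall` returns a 4-tuple per match.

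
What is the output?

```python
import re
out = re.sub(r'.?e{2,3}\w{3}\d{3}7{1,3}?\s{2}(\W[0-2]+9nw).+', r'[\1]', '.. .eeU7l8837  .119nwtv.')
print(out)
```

The replacement refers to a captured group, so each match is rewritten using its own captured text.

.. [.119nw]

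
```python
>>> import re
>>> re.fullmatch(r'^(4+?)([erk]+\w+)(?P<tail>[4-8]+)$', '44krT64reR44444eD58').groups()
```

('44', 'krT64reR44444eD5', '8')

This matches anchored at the start of the string; then one or more of a literal '4' (lazy) (captured); then one or more of one of [erk], then one or more of a word character (captured); then one or more of a character in [4-8] (captured as 'tail'); then anchored at the end.
`fullmatch` succeeds only if the pattern covers the string from start to end.
The match spans [0:19] → '44krT64reR44444eD58'.
Captured: group 1 = '44', group 2 = 'krT64reR44444eD5', group 3 = '8'.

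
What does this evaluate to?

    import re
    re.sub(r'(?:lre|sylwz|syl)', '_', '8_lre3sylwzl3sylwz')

Branches in `(...|...)` are attempted left-to-right; the first branch that allows the whole pattern to succeed is taken.
Matches: at [2:5] → 'lre'; at [6:11] → 'sylwz'; at [13:18] → 'sylwz'.
Every occurrence is swapped for '_'.

'8__3_l3_'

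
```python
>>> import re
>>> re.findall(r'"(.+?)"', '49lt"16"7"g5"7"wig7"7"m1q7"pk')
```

Because the quantifier is non-greedy, it stops expanding at the earliest point where the rest of the pattern can succeed.
Scanning left to right: at [4:8] match '"16"', group 1 = '16'; at [9:13] match '"g5"', group 1 = 'g5'; at [14:20] match '"wig7"', group 1 = 'wig7'; at [21:27] match '"m1q7"', group 1 = 'm1q7'.
Because there's exactly one group, `findall` drops the full match and keeps group 1 from each hit.

['16', 'g5', 'wig7', 'm1q7']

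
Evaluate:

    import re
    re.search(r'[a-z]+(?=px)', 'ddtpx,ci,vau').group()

The `(?=…)`/`(?<=…)` assertion just peeks at neighbouring text; it doesn't advance the match position.
The match spans [0:3] → 'ddt'.

'ddt'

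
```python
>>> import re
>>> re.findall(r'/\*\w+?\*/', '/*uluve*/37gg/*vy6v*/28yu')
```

['/*uluve*/', '/*vy6v*/']

Scanning left to right: at [0:9] → '/*uluve*/'; at [13:21] → '/*vy6v*/'.
No capturing groups, so `findall` returns the 2 full match strings.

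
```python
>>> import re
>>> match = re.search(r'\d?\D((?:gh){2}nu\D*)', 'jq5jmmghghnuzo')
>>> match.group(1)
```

The pattern matches optionally a digit, then a non-digit; then the literal 'gh' repeated 2 times, then the literal 'nu', then zero or more of a non-digit (captured).
`re.search` tries every starting position until one works.
The match spans [5:14] → 'mghghnuzo'.
Captured: group 1 = 'ghghnuzo'.

'ghghnuzo'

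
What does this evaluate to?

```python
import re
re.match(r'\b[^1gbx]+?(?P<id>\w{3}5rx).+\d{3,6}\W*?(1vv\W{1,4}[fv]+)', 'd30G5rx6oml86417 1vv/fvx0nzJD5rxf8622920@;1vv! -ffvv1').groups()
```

('30G5rx', '1vv! -ffvv')

The pattern matches a word boundary (`\b`, zero-width); then one or more of any character except [1gbx] (lazy); then exactly 3 of a word character, then the literal '5rx' (captured as 'id'); then one or more of any character; then 3 to 6 of a digit, then zero or more of a non-word character (lazy); then the literal '1vv', then 1 to 4 of a non-word character, then one or more of one of [fv] (captured).
With `match`, the pattern is implicitly anchored at the beginning.
The match spans [0:52] → 'd30G5rx6oml86417 1vv/fvx0nzJD5rxf8622920@;1vv! -ffvv'.
Captured: group 1 = '30G5rx', group 2 = '1vv! -ffvv'.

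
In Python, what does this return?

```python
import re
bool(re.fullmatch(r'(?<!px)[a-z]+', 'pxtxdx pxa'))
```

False

The negative lookahead/lookbehind blocks any match where the forbidden context is present.
`fullmatch` succeeds only if the pattern covers the string from start to end.
Here the pattern can't cover the whole string, so the call returns None, and `bool(None)` is False.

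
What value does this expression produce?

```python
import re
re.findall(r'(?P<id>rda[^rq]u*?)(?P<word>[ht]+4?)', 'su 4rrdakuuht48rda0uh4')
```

[('rdakuu', 'ht4'), ('rda0u', 'h4')]

This matches the literal 'rda', then any character except [rq], then zero or more of the literal 'u' (lazy) (captured as 'id'); then one or more of one of [ht], then optionally a literal '4' (captured as 'word').
Scanning left to right: at [5:14] match 'rdakuuht4', groups = ('rdakuu', 'ht4'); at [15:22] match 'rda0uh4', groups = ('rda0u', 'h4').
2 groups means each result is a tuple of 2 captured strings — 2 here.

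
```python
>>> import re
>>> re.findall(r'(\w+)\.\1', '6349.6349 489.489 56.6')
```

A backreference is literal: `\1` must see the identical characters the first group matched.
Matches: at [0:9] match '6349.6349', group 1 = '6349'; at [10:17] match '489.489', group 1 = '489'; at [19:22] match '6.6', group 1 = '6'.
Because there's exactly one group, `findall` drops the full match and keeps group 1 from each hit.

['6349', '489', '6']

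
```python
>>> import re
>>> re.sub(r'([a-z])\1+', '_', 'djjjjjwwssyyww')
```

`\1` has to match the exact text group 1 already captured.
Matches: at [1:6] → 'jjjjj'; at [6:8] → 'ww'; at [8:10] → 'ss'; at [10:12] → 'yy'; at [12:14] → 'ww'.
`sub` substitutes '_' at each match site.

'd_____'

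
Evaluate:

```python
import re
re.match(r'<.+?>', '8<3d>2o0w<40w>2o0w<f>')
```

`re.match` only tries the pattern at the start of the string.
Here position 0 doesn't satisfy it, so the call returns None.

None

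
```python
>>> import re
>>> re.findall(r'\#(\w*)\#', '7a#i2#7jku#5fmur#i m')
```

One capturing group, so `findall` returns just the captured substring from each match — 2 in all.

['i2', '5fmur']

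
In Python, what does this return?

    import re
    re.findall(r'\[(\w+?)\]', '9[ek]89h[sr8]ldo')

['ek', 'sr8']

Matches: at [1:5] match '[ek]', group 1 = 'ek'; at [8:13] match '[sr8]', group 1 = 'sr8'.
`findall` collects group 1 from each match (2 total).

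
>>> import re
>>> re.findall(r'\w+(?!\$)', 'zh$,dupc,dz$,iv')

A negative assertion filters positions out without eating any characters.
Walking the string: at [0:1] → 'z'; at [4:8] → 'dupc'; at [9:10] → 'd'; at [13:15] → 'iv'.
No capturing groups, so `findall` returns the 4 full match strings.

['z', 'dupc', 'd', 'iv']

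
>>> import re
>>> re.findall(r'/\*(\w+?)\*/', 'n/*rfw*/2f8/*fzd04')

Matches: at [1:8] match '/*rfw*/', group 1 = 'rfw'.
With a single group, `findall` returns only what that group captured — 1 item.

['rfw']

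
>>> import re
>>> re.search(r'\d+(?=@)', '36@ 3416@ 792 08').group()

'36'

Because the assertion is zero-width, the text it checks is not consumed and won't appear in the result.
`search` walks the string left to right and returns the first match it finds.
The match spans [0:2] → '36'.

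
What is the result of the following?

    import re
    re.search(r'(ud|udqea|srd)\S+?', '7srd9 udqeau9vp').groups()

('srd',)

`re.search` tries every starting position until one works.
The match spans [1:5] → 'srd9'.
Captured: group 1 = 'srd'.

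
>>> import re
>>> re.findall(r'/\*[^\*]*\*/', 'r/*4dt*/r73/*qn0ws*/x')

['/*4dt*/', '/*qn0ws*/']

Matches: at [1:8] → '/*4dt*/'; at [11:20] → '/*qn0ws*/'.
`findall` yields the raw match text (2 of them) because the pattern has no groups.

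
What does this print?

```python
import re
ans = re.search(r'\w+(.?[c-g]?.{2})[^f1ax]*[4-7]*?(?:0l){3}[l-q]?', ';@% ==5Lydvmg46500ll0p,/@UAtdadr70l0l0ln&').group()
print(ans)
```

UAtdadr70l0l0ln

The pattern matches one or more of a word character; then optionally any character, then optionally a character in [c-g], then exactly 2 of any character (captured); then zero or more of any character except [f1ax], then zero or more of a character in [4-7] (lazy), then the literal '0l' repeated 3 times; then optionally a character in [l-q].
`re.search` scans for the first position where the pattern succeeds.
The match spans [25:40] → 'UAtdadr70l0l0ln'.
Captured: group 1 = 'r7'.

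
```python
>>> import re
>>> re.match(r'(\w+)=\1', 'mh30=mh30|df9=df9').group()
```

'mh30=mh30'

A backreference is literal: `\1` must see the identical characters the first group matched.
`re.match` only tries the pattern at the start of the string.
The match spans [0:9] → 'mh30=mh30'.
Captured: group 1 = 'mh30'.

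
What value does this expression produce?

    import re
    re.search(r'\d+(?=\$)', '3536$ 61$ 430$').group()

The lookaround is zero-width — it requires the adjacent text to match without consuming it, so the asserted text isn't part of the match.
`re.search` tries every starting position until one works.
The match spans [0:4] → '3536'.

'3536'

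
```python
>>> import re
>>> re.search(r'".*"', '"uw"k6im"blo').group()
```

The match spans [0:9] → '"uw"k6im"'.

'"uw"k6im"'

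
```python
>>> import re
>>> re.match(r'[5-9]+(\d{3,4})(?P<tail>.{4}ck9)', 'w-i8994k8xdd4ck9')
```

None

`re.match` won't scan ahead — the pattern has to work from the very first character.
Here the pattern fails at index 0, so the call returns None.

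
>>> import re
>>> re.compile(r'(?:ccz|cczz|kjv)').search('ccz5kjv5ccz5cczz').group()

'ccz'

`search` walks the string left to right and returns the first match it finds.
The match spans [0:3] → 'ccz'.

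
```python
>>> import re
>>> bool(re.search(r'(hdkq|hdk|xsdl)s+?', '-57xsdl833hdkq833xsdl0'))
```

False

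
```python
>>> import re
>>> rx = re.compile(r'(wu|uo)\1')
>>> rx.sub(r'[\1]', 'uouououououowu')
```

The backreference `\1` re-matches whatever the first group consumed, character for character.
Matches: at [0:4] → 'uouo'; at [4:8] → 'uouo'; at [8:12] → 'uouo'.
The replacement refers to a captured group, so each match is rewritten using its own captured text.

'[uo][uo][uo]wu'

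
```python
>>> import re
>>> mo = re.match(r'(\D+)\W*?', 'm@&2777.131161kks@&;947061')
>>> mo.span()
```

(0, 3)

This matches one or more of a non-digit (captured); then zero or more of a non-word character (lazy).
`re.match` won't scan ahead — the pattern has to work from the very first character.
The match spans [0:3] → 'm@&'.
Captured: group 1 = 'm@&'.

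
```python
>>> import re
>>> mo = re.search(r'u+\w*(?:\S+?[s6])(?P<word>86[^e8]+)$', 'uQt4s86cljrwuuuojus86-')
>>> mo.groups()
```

The match spans [0:22] → 'uQt4s86cljrwuuuojus86-'.
Captured: group 1 = '86-'.

('86-',)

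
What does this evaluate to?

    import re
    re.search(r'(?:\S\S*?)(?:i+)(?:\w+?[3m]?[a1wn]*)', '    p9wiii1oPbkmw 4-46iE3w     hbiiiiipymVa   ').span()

(4, 11)

The pattern matches a non-whitespace character, then zero or more of a non-whitespace character (lazy) (non-capturing group); then one or more of a literal 'i' (non-capturing group); then one or more of a word character (lazy), then optionally one of [3m], then zero or more of one of [a1wn] (non-capturing group).
A non-greedy quantifier consumes as few characters as it can — just enough that the remainder of the pattern still matches from where it stops; whatever follows it matches normally.
`search` walks the string left to right and returns the first match it finds.
The match spans [4:11] → 'p9wiii1'.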